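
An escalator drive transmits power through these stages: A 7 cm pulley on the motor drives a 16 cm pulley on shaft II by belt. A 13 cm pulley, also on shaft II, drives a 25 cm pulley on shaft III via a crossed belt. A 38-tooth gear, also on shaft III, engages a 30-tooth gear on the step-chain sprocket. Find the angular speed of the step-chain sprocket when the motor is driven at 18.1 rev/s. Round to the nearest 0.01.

5.22 rev/s

the motor → shaft II (belt, 16/7): 18.1 ÷ 2.2857 = 7.9188 rev/s
shaft II → shaft III (belt, 25/13): 7.9188 ÷ 1.9231 = 4.1178 rev/s
shaft III → the step-chain sprocket (gear mesh, 30/38): 4.1178 ÷ 0.78947 = 5.2158 rev/s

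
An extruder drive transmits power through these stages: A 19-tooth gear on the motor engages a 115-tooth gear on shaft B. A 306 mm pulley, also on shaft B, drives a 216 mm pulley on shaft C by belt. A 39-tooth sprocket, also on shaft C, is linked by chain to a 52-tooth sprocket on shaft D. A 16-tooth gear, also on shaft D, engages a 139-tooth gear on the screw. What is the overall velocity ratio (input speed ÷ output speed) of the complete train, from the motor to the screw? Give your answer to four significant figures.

49.49

Each stage contributes driven/driver: gear mesh 115/19 = 6.0526, belt 216/306 = 0.70588, chain 52/39 = 1.3333, gear mesh 139/16 = 8.6875.
Overall: 6.0526 × 0.70588 × 1.3333 × 8.6875 = 49.489.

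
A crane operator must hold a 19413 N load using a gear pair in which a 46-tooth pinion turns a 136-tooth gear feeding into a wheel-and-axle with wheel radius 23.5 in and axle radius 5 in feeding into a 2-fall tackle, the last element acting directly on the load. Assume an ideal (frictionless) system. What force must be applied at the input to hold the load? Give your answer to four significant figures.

Gear pair MA = 136/46 = 2.9565.
Wheel-and-axle MA = R/r = 23.5/5 = 4.7.
Block-and-tackle MA = number of supporting rope parts = 2.
Combined ideal MA = 2.9565 × 4.7 × 2 = 27.791.
Effort = load / MA = 19413 / 27.791 = 698.53 N.

698.5 N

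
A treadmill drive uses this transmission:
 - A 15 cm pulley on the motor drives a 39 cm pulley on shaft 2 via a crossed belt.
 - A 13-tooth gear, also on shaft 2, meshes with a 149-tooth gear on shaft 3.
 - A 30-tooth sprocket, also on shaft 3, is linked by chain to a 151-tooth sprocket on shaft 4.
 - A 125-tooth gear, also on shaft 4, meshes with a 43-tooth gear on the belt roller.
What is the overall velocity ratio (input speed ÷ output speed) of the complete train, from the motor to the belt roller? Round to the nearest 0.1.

51.6

Each stage contributes driven/driver: belt 39/15 = 2.6, gear mesh 149/13 = 11.462, chain 151/30 = 5.0333, gear mesh 43/125 = 0.344.
Overall: 2.6 × 11.462 × 5.0333 × 0.344 = 51.598.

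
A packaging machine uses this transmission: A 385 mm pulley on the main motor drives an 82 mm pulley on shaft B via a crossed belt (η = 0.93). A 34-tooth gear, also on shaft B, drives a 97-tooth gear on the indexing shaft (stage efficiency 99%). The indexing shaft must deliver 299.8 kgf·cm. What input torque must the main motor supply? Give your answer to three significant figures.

Overall ratio R = 0.21299 × 2.8529 = 0.60764; overall efficiency η = 0.93 × 0.99 = 0.9207.
Input torque = output torque / (R × η) = 299.8 / (0.60764 × 0.9207) = 535.88 kgf·cm.

536 kgf·cm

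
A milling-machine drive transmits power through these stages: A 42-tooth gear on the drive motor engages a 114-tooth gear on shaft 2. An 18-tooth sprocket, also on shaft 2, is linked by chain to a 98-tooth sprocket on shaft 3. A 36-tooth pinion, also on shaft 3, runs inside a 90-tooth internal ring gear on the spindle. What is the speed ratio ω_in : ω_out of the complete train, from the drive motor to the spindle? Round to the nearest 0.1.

Each stage contributes driven/driver: gear mesh 114/42 = 2.7143, chain 98/18 = 5.4444, internal gear 90/36 = 2.5.
Overall: 2.7143 × 5.4444 × 2.5 = 36.944.

36.9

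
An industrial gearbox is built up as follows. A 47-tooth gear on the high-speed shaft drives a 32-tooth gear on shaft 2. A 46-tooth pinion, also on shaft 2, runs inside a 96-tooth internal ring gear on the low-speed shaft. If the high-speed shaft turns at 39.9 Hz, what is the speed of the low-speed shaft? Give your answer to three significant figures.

28.1 Hz

gear mesh 32/47 = 0.68085 → 39.9/0.68085 = 58.603 Hz
internal gear 96/46 = 2.087 → 58.603/2.087 = 28.081 Hz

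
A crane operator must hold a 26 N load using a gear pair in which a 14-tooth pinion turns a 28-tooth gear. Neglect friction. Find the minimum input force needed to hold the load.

Gear pair MA = 28/14 = 2.
Effort = load / MA = 26 / 2 = 13 N.

13 N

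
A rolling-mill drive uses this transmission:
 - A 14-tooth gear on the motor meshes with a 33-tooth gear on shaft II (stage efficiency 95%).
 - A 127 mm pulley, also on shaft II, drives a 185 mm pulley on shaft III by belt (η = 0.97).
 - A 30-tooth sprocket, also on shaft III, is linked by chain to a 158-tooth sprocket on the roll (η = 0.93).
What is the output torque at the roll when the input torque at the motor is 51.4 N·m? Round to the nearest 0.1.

796.6 N·m

gear mesh 33/14 = 2.3571 → τ = 51.4·2.3571·0.95 = 115.1 N·m
belt 185/127 = 1.4567 → τ = 115.1·1.4567·0.97 = 162.63 N·m
chain 158/30 = 5.2667 → τ = 162.63·5.2667·0.93 = 796.58 N·m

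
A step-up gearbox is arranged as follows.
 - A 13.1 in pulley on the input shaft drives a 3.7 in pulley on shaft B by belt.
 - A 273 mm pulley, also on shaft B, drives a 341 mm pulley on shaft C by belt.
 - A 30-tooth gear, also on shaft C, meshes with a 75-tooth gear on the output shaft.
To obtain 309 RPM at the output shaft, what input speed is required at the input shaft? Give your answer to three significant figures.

273 RPM

Overall ratio R = 0.28244 × 1.2491 × 2.5 = 0.88199.
Required input speed = output speed × R = 309 × 0.88199 = 272.53 RPM.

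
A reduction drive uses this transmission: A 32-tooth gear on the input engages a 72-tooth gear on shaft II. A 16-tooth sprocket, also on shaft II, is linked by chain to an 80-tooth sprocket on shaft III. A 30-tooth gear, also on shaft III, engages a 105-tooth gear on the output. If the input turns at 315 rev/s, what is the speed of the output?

the input → shaft II (gear mesh, 72/32): 315 ÷ 2.25 = 140 rev/s
shaft II → shaft III (chain, 80/16): 140 ÷ 5 = 28 rev/s
shaft III → the output (gear mesh, 105/30): 28 ÷ 3.5 = 8 rev/s

8 rev/s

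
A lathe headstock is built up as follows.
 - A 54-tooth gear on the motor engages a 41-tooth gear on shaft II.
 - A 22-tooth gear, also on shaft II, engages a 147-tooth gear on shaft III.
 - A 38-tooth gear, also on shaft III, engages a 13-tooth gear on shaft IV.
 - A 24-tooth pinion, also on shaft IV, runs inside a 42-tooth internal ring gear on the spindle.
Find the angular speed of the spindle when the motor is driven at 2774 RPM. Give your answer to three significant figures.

the motor → shaft II (gear mesh, 41/54): 2774 ÷ 0.75926 = 3653.6 RPM
shaft II → shaft III (gear mesh, 147/22): 3653.6 ÷ 6.6818 = 546.79 RPM
shaft III → shaft IV (gear mesh, 13/38): 546.79 ÷ 0.34211 = 1598.3 RPM
shaft IV → the spindle (internal gear, 42/24): 1598.3 ÷ 1.75 = 913.32 RPM

913 RPM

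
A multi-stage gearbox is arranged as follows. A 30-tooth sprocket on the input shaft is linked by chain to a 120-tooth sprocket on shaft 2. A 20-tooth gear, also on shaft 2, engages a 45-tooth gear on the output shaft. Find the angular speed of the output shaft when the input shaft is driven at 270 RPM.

30 RPM

Chain: ratio = 120/30 = 4, so shaft 2 turns at 270 / 4 = 67.5 RPM.
Gear mesh: ratio = 45/20 = 2.25, so the output shaft turns at 67.5 / 2.25 = 30 RPM.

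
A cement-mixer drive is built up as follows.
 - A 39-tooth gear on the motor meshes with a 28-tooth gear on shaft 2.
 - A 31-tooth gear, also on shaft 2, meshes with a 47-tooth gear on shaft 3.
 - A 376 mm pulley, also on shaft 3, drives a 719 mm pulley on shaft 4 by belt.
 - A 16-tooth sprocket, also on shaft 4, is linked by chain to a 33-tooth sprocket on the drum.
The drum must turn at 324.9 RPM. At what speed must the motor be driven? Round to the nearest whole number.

Overall ratio R = 0.71795 × 1.5161 × 1.9122 × 2.0625 = 4.293.
Required input speed = output speed × R = 324.9 × 4.293 = 1394.8 RPM.

1395 RPM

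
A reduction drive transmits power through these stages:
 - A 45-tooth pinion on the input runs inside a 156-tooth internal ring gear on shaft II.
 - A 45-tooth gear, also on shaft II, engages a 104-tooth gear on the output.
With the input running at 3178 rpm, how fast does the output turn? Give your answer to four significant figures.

the input → shaft II (internal gear, 156/45): 3178 ÷ 3.4667 = 916.73 rpm
shaft II → the output (gear mesh, 104/45): 916.73 ÷ 2.3111 = 396.66 rpm

396.7 rpm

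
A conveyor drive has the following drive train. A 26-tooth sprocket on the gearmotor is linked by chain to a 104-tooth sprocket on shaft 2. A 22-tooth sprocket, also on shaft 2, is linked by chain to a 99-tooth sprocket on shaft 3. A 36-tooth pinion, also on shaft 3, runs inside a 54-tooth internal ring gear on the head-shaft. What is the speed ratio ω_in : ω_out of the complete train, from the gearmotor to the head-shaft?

Each stage contributes driven/driver: chain 104/26 = 4, chain 99/22 = 4.5, internal gear 54/36 = 1.5.
Overall: 4 × 4.5 × 1.5 = 27.

27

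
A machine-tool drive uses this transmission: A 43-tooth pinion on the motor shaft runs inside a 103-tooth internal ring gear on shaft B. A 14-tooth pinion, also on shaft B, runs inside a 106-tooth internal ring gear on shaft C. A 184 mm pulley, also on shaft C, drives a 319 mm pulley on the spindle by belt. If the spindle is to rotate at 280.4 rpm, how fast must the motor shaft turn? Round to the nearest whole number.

8817 rpm

Overall ratio R = 2.3953 × 7.5714 × 1.7337 = 31.443.
Required input speed = output speed × R = 280.4 × 31.443 = 8816.5 rpm.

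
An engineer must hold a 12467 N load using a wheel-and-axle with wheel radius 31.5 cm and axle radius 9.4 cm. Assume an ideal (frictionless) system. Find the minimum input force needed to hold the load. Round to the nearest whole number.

Wheel-and-axle MA = R/r = 31.5/9.4 = 3.3511.
Effort = load / MA = 12467 / 3.3511 = 3720.3 N.

3720 N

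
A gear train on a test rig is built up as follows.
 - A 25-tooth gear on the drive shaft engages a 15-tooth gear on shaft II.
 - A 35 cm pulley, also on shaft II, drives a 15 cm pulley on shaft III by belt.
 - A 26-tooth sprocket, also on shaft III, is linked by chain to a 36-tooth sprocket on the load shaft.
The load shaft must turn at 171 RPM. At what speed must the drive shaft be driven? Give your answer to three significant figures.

Overall ratio R = 0.6 × 0.42857 × 1.3846 = 0.35604.
Required input speed = output speed × R = 171 × 0.35604 = 60.884 RPM.

60.9 RPM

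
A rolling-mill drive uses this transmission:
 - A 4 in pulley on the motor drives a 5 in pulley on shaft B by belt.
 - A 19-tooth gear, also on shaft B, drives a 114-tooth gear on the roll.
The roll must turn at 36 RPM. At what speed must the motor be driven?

270 RPM

Overall ratio R = 1.25 × 6 = 7.5.
Required input speed = output speed × R = 36 × 7.5 = 270 RPM.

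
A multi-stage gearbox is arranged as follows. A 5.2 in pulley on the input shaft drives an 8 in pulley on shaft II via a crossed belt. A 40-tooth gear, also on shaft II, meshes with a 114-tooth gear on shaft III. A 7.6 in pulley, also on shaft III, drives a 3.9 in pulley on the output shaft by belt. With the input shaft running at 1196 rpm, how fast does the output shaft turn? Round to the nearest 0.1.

belt 8/5.2 = 1.5385 → 1196/1.5385 = 777.4 rpm
gear mesh 114/40 = 2.85 → 777.4/2.85 = 272.77 rpm
belt 3.9/7.6 = 0.51316 → 272.77/0.51316 = 531.56 rpm

531.6 rpm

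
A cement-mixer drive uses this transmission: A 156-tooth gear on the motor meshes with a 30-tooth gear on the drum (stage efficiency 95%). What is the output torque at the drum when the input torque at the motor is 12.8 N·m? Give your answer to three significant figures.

After the gear mesh (30/156): 12.8 × 0.19231 × 0.95 = 2.3385 N·m

2.34 N·m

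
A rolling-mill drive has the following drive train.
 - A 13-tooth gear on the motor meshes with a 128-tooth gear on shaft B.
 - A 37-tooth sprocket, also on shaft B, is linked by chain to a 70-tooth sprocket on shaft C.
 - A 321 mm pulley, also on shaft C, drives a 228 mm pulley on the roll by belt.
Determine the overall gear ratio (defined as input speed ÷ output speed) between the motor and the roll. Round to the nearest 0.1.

13.2

Each stage contributes driven/driver: gear mesh 128/13 = 9.8462, chain 70/37 = 1.8919, belt 228/321 = 0.71028.
Overall: 9.8462 × 1.8919 × 0.71028 = 13.231.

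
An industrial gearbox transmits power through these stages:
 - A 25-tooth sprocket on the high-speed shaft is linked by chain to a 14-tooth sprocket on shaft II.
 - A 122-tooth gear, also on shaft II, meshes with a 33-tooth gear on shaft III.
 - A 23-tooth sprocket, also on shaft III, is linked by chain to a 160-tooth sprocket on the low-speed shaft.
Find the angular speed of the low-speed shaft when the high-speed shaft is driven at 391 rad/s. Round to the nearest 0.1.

371.1 rad/s

Chain: ratio = 14/25 = 0.56, so shaft II turns at 391 / 0.56 = 698.21 rad/s.
Gear mesh: ratio = 33/122 = 0.27049, so shaft III turns at 698.21 / 0.27049 = 2581.3 rad/s.
Chain: ratio = 160/23 = 6.9565, so the low-speed shaft turns at 2581.3 / 6.9565 = 371.06 rad/s.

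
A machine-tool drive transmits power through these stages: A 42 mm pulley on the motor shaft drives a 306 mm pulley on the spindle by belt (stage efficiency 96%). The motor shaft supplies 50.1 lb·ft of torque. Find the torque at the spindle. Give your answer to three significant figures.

350 lb·ft

After the belt (306/42): 50.1 × 7.2857 × 0.96 = 350.41 lb·ft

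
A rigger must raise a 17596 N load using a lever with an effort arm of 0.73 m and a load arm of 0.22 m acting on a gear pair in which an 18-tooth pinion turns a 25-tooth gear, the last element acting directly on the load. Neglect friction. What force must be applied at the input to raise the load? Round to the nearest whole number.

3818 N

Lever MA = effort arm / load arm = 0.73/0.22 = 3.3182.
Gear pair MA = 25/18 = 1.3889.
Combined ideal MA = 3.3182 × 1.3889 = 4.6086.
Effort = load / MA = 17596 / 4.6086 = 3818.1 N.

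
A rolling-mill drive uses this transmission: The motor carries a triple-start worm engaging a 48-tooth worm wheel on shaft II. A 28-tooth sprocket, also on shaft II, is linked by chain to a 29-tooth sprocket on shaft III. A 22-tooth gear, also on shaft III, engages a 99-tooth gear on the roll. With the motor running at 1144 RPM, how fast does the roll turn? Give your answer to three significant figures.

Worm: ratio = 48/3 = 16, so shaft II turns at 1144 / 16 = 71.5 RPM.
Chain: ratio = 29/28 = 1.0357, so shaft III turns at 71.5 / 1.0357 = 69.034 RPM.
Gear mesh: ratio = 99/22 = 4.5, so the roll turns at 69.034 / 4.5 = 15.341 RPM.

15.3 RPM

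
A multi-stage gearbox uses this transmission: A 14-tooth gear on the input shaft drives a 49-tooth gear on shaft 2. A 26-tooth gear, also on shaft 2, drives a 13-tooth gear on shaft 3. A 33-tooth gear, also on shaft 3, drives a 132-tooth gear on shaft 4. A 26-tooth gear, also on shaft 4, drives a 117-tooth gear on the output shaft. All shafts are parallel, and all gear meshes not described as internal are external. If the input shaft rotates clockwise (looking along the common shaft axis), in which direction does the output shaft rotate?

clockwise

the input shaft → shaft 2: external mesh, 1 reversal → CCW.
shaft 2 → shaft 3: external mesh, 1 reversal → CW.
shaft 3 → shaft 4: external mesh, 1 reversal → CCW.
shaft 4 → the output shaft: external mesh, 1 reversal → CW.
4 reversals in total — an even number — so the output shaft turns the same way as the input shaft.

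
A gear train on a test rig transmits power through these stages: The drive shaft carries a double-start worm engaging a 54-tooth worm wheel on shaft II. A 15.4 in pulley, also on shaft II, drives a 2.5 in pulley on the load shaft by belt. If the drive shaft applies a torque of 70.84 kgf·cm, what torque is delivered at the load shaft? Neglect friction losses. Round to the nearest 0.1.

310.5 kgf·cm

Worm: ratio = 54/2 = 27; torque at shaft II = 70.84 × 27 = 1912.7 kgf·cm.
Belt: ratio = 2.5/15.4 = 0.16234; torque at the load shaft = 1912.7 × 0.16234 = 310.5 kgf·cm.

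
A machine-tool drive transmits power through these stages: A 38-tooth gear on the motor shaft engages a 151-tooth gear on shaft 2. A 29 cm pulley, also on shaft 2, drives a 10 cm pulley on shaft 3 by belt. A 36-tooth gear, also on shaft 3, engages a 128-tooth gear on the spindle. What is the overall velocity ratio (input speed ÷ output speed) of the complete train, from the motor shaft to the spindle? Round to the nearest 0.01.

Each stage contributes driven/driver: gear mesh 151/38 = 3.9737, belt 10/29 = 0.34483, gear mesh 128/36 = 3.5556.
Overall: 3.9737 × 0.34483 × 3.5556 = 4.8719.

4.87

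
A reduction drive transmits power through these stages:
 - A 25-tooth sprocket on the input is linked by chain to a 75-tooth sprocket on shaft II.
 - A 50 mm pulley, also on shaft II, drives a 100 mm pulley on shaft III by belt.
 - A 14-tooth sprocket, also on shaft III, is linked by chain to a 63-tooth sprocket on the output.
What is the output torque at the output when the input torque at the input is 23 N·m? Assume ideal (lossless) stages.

621 N·m

chain 75/25 = 3 → τ = 23·3 = 69 N·m
belt 100/50 = 2 → τ = 69·2 = 138 N·m
chain 63/14 = 4.5 → τ = 138·4.5 = 621 N·m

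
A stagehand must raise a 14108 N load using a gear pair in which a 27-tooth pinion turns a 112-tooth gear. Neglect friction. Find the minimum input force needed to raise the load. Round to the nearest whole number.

Gear pair MA = 112/27 = 4.1481.
Effort = load / MA = 14108 / 4.1481 = 3401 N.

3401 N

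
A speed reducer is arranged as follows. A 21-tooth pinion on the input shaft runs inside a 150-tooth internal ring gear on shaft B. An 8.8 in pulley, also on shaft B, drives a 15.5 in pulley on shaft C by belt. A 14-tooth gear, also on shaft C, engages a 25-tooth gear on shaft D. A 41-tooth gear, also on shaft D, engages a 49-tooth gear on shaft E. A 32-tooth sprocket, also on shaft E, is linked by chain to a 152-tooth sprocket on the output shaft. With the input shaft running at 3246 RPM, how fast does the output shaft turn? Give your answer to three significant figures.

the input shaft → shaft B (internal gear, 150/21): 3246 ÷ 7.1429 = 454.44 RPM
shaft B → shaft C (belt, 15.5/8.8): 454.44 ÷ 1.7614 = 258 RPM
shaft C → shaft D (gear mesh, 25/14): 258 ÷ 1.7857 = 144.48 RPM
shaft D → shaft E (gear mesh, 49/41): 144.48 ÷ 1.1951 = 120.89 RPM
shaft E → the output shaft (chain, 152/32): 120.89 ÷ 4.75 = 25.451 RPM

25.5 RPM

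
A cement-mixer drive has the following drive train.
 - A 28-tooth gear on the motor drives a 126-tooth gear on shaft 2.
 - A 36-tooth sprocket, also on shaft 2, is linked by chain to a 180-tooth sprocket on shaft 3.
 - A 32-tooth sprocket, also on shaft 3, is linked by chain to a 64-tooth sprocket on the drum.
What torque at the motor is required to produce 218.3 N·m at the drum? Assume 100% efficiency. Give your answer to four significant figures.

4.851 N·m

Overall ratio R = 4.5 × 5 × 2 = 45.
Input torque = output torque / R = 218.3 / 45 = 4.8511 N·m.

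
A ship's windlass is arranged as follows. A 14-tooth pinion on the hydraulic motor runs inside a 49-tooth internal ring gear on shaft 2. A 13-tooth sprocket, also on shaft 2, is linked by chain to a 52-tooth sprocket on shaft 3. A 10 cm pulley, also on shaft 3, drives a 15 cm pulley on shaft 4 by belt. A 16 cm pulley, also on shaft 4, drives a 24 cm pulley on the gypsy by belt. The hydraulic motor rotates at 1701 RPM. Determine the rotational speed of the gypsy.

54 RPM

internal gear 49/14 = 3.5 → 1701/3.5 = 486 RPM
chain 52/13 = 4 → 486/4 = 121.5 RPM
belt 15/10 = 1.5 → 121.5/1.5 = 81 RPM
belt 24/16 = 1.5 → 81/1.5 = 54 RPM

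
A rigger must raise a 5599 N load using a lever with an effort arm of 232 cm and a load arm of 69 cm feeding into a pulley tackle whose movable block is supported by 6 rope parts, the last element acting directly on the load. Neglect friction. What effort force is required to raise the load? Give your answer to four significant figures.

277.5 N

Lever MA = effort arm / load arm = 232/69 = 3.3623.
Block-and-tackle MA = number of supporting rope parts = 6.
Combined ideal MA = 3.3623 × 6 = 20.174.
Effort = load / MA = 5599 / 20.174 = 277.54 N.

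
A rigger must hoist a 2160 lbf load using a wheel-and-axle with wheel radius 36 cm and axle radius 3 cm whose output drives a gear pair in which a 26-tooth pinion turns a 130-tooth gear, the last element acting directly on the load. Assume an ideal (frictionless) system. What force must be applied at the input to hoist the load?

Wheel-and-axle MA = R/r = 36/3 = 12.
Gear pair MA = 130/26 = 5.
Combined ideal MA = 12 × 5 = 60.
Effort = load / MA = 2160 / 60 = 36 lbf.

36 lbf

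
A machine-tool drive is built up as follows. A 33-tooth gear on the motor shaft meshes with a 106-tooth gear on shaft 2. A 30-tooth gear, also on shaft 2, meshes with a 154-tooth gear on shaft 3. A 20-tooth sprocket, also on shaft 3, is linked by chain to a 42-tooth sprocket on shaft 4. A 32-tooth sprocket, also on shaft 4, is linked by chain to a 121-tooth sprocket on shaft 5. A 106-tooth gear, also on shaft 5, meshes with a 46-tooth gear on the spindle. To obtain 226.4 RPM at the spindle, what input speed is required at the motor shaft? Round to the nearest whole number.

Overall ratio R = 3.2121 × 5.1333 × 2.1 × 3.7812 × 0.43396 = 56.82.
Required input speed = output speed × R = 226.4 × 56.82 = 12864 RPM.

12864 RPM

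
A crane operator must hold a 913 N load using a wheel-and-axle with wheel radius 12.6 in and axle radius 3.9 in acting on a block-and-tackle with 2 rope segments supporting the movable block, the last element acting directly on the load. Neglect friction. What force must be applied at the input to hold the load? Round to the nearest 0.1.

Wheel-and-axle MA = R/r = 12.6/3.9 = 3.2308.
Block-and-tackle MA = number of supporting rope parts = 2.
Combined ideal MA = 3.2308 × 2 = 6.4615.
Effort = load / MA = 913 / 6.4615 = 141.3 N.

141.3 N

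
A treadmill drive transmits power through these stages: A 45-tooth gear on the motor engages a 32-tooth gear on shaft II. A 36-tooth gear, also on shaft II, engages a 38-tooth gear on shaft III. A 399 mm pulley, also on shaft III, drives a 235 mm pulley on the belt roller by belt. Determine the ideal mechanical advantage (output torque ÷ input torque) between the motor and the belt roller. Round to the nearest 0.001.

0.442

Each stage contributes driven/driver: gear mesh 32/45 = 0.71111, gear mesh 38/36 = 1.0556, belt 235/399 = 0.58897.
Overall: 0.71111 × 1.0556 × 0.58897 = 0.44209.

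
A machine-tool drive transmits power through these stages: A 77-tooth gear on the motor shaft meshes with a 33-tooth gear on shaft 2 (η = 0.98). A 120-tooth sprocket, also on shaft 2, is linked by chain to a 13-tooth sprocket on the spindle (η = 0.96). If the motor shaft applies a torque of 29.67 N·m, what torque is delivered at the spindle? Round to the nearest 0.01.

After the gear mesh (33/77): 29.67 × 0.42857 × 0.98 = 12.461 N·m
After the chain (13/120): 12.461 × 0.10833 × 0.96 = 1.296 N·m

1.30 N·m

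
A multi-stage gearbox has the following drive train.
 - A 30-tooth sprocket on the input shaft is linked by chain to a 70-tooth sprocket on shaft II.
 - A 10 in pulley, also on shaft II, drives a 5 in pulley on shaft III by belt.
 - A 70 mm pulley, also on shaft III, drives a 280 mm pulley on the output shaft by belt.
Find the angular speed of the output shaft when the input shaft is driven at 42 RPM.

9 RPM

chain 70/30 = 2.3333 → 42/2.3333 = 18 RPM
belt 5/10 = 0.5 → 18/0.5 = 36 RPM
belt 280/70 = 4 → 36/4 = 9 RPM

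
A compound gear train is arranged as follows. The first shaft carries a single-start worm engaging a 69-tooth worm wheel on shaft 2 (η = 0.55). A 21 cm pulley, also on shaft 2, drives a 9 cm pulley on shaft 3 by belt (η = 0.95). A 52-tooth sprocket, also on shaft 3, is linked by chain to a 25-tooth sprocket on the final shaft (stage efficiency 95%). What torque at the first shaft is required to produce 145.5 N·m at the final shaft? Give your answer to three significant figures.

20.6 N·m

Overall ratio R = 69 × 0.42857 × 0.48077 = 14.217; overall efficiency η = 0.55 × 0.95 × 0.95 = 0.4964.
Input torque = output torque / (R × η) = 145.5 / (14.217 × 0.4964) = 20.618 N·m.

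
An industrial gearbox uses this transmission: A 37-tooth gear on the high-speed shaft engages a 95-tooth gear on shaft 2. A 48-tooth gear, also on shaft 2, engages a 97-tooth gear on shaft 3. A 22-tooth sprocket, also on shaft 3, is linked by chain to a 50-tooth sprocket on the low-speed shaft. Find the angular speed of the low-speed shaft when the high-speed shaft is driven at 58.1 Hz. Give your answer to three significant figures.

the high-speed shaft → shaft 2 (gear mesh, 95/37): 58.1 ÷ 2.5676 = 22.628 Hz
shaft 2 → shaft 3 (gear mesh, 97/48): 22.628 ÷ 2.0208 = 11.198 Hz
shaft 3 → the low-speed shaft (chain, 50/22): 11.198 ÷ 2.2727 = 4.9269 Hz

4.93 Hz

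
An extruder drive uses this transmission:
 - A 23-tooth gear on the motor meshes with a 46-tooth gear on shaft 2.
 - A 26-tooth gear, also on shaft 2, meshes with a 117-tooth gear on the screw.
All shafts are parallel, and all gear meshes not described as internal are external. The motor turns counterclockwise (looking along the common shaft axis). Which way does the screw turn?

counterclockwise

the motor → shaft 2: external mesh, 1 reversal → CW.
shaft 2 → the screw: external mesh, 1 reversal → CCW.
2 reversals in total — an even number — so the screw turns the same way as the motor.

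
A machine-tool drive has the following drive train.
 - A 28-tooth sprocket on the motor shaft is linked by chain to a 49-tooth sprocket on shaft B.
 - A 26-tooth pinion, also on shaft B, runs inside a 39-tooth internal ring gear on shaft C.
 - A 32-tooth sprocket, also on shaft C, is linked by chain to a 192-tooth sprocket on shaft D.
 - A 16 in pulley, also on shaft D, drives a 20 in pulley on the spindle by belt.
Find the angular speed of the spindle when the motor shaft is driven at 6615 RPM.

chain 49/28 = 1.75 → 6615/1.75 = 3780 RPM
internal gear 39/26 = 1.5 → 3780/1.5 = 2520 RPM
chain 192/32 = 6 → 2520/6 = 420 RPM
belt 20/16 = 1.25 → 420/1.25 = 336 RPM

336 RPM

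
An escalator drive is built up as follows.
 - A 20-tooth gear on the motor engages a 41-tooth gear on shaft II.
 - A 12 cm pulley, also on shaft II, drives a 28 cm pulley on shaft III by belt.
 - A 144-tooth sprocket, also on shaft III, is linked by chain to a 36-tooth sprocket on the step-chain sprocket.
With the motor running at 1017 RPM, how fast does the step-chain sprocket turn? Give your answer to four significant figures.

the motor → shaft II (gear mesh, 41/20): 1017 ÷ 2.05 = 496.1 RPM
shaft II → shaft III (belt, 28/12): 496.1 ÷ 2.3333 = 212.61 RPM
shaft III → the step-chain sprocket (chain, 36/144): 212.61 ÷ 0.25 = 850.45 RPM

850.5 RPM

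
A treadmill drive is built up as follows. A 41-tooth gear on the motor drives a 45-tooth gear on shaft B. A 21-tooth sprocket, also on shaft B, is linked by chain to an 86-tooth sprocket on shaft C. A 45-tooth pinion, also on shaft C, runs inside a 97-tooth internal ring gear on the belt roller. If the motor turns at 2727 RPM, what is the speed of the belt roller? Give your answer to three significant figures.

281 RPM

the motor → shaft B (gear mesh, 45/41): 2727 ÷ 1.0976 = 2484.6 RPM
shaft B → shaft C (chain, 86/21): 2484.6 ÷ 4.0952 = 606.7 RPM
shaft C → the belt roller (internal gear, 97/45): 606.7 ÷ 2.1556 = 281.46 RPM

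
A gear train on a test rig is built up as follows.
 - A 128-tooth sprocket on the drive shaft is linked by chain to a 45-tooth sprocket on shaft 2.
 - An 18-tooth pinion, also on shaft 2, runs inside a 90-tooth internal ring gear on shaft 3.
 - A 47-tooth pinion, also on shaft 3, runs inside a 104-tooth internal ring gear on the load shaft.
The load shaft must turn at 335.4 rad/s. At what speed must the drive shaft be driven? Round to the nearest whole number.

Overall ratio R = 0.35156 × 5 × 2.2128 = 3.8896.
Required input speed = output speed × R = 335.4 × 3.8896 = 1304.6 rad/s.

1305 rad/s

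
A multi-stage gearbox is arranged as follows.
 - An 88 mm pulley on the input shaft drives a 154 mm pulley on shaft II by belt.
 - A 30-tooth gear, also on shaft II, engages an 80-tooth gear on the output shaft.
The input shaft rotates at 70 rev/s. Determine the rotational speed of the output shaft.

15 rev/s

Belt: ratio = 154/88 = 1.75, so shaft II turns at 70 / 1.75 = 40 rev/s.
Gear mesh: ratio = 80/30 = 2.6667, so the output shaft turns at 40 / 2.6667 = 15 rev/s.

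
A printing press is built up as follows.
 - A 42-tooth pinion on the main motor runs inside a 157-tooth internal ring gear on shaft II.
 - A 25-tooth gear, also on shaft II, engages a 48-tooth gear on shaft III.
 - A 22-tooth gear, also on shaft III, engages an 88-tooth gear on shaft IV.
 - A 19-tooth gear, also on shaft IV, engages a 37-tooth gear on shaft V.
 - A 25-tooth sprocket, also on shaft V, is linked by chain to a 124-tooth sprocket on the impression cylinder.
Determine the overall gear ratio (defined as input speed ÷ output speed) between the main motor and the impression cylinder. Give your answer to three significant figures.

277

Each stage contributes driven/driver: internal gear 157/42 = 3.7381, gear mesh 48/25 = 1.92, gear mesh 88/22 = 4, gear mesh 37/19 = 1.9474, chain 124/25 = 4.96.
Overall: 3.7381 × 1.92 × 4 × 1.9474 × 4.96 = 277.29.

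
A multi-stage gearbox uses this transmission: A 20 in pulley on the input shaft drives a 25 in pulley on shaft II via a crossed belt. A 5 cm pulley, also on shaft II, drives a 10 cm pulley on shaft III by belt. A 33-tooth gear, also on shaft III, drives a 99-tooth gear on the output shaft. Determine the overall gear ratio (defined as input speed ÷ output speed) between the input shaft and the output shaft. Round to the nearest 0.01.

Each stage contributes driven/driver: belt 25/20 = 1.25, belt 10/5 = 2, gear mesh 99/33 = 3.
Overall: 1.25 × 2 × 3 = 7.5.

7.50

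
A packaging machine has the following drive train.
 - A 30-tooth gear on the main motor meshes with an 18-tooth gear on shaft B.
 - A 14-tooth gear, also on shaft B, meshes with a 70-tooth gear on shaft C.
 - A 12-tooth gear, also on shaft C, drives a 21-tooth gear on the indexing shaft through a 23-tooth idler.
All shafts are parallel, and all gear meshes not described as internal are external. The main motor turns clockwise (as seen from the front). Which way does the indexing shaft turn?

clockwise

the main motor → shaft B: external mesh, 1 reversal → CCW.
shaft B → shaft C: external mesh, 1 reversal → CW.
shaft C → the indexing shaft: driver → idler → driven is 2 external meshes, 2 reversals → CW.
4 reversals in total — an even number — so the indexing shaft turns the same way as the main motor.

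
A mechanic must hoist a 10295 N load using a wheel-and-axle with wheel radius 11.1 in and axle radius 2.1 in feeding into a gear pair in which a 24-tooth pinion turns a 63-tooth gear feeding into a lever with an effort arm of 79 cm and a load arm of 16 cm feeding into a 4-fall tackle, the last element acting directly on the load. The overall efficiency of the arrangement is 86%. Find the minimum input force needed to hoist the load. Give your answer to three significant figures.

Wheel-and-axle MA = R/r = 11.1/2.1 = 5.2857.
Gear pair MA = 63/24 = 2.625.
Lever MA = effort arm / load arm = 79/16 = 4.9375.
Block-and-tackle MA = number of supporting rope parts = 4.
Combined ideal MA = 5.2857 × 2.625 × 4.9375 × 4 = 274.03.
Actual MA = 274.03 × 0.86 = 235.67.
Effort = load / actual MA = 10295 / 235.67 = 43.685 N.

43.7 N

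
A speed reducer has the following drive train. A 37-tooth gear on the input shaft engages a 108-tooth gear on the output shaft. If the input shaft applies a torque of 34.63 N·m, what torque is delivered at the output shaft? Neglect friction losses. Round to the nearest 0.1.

101.1 N·m

Gear mesh: ratio = 108/37 = 2.9189; torque at the output shaft = 34.63 × 2.9189 = 101.08 N·m.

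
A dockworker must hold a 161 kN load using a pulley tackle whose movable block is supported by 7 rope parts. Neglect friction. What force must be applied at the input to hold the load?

23 kN

Block-and-tackle MA = number of supporting rope parts = 7.
Effort = load / MA = 161 / 7 = 23 kN.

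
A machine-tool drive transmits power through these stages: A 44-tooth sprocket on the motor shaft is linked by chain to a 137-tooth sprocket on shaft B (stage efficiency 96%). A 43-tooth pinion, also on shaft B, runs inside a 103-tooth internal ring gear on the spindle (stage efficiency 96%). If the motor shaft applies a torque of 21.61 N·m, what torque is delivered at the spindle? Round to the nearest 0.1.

Chain: ratio = 137/44 = 3.1136; torque at shaft B = 21.61 × 3.1136 × 0.96 = 64.594 N·m.
Internal gear: ratio = 103/43 = 2.3953; torque at the spindle = 64.594 × 2.3953 × 0.96 = 148.54 N·m.

148.5 N·m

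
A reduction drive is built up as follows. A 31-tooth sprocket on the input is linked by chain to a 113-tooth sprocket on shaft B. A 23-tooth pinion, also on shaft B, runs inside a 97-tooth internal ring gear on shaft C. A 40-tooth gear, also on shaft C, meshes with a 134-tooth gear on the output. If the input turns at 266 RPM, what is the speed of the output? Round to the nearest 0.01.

5.17 RPM

chain 113/31 = 3.6452 → 266/3.6452 = 72.973 RPM
internal gear 97/23 = 4.2174 → 72.973/4.2174 = 17.303 RPM
gear mesh 134/40 = 3.35 → 17.303/3.35 = 5.1651 RPM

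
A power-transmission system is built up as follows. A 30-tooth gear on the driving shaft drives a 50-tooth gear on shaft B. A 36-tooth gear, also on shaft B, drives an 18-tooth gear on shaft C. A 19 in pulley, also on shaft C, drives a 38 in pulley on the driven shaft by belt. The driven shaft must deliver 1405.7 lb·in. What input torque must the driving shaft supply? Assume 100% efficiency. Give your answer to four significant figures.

843.4 lb·in

Overall ratio R = 1.6667 × 0.5 × 2 = 1.6667.
Input torque = output torque / R = 1405.7 / 1.6667 = 843.42 lb·in.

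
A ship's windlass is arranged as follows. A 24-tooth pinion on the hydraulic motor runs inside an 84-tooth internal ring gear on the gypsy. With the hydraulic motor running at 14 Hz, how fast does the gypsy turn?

the hydraulic motor → the gypsy (internal gear, 84/24): 14 ÷ 3.5 = 4 Hz

4 Hz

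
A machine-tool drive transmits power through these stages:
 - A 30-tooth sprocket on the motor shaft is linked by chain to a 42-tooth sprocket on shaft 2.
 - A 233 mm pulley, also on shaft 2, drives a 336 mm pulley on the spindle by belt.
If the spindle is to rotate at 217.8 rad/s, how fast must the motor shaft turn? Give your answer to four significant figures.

439.7 rad/s

Overall ratio R = 1.4 × 1.4421 = 2.0189.
Required input speed = output speed × R = 217.8 × 2.0189 = 439.71 rad/s.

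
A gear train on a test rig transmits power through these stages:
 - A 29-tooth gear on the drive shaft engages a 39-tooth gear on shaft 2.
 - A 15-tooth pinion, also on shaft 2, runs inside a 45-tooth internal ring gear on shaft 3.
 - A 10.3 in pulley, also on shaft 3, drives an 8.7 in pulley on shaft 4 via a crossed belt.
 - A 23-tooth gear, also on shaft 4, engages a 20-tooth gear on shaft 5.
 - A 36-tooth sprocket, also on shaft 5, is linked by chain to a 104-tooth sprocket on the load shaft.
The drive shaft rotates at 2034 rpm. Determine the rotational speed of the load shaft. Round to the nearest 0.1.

gear mesh 39/29 = 1.3448 → 2034/1.3448 = 1512.5 rpm
internal gear 45/15 = 3 → 1512.5/3 = 504.15 rpm
belt 8.7/10.3 = 0.84466 → 504.15/0.84466 = 596.87 rpm
gear mesh 20/23 = 0.86957 → 596.87/0.86957 = 686.4 rpm
chain 104/36 = 2.8889 → 686.4/2.8889 = 237.6 rpm

237.6 rpm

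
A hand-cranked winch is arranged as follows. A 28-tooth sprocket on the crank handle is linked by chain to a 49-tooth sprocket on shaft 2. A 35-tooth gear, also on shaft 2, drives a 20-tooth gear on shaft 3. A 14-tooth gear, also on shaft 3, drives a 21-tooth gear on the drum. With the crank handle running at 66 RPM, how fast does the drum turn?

Chain: ratio = 49/28 = 1.75, so shaft 2 turns at 66 / 1.75 = 37.714 RPM.
Gear mesh: ratio = 20/35 = 0.57143, so shaft 3 turns at 37.714 / 0.57143 = 66 RPM.
Gear mesh: ratio = 21/14 = 1.5, so the drum turns at 66 / 1.5 = 44 RPM.

44 RPM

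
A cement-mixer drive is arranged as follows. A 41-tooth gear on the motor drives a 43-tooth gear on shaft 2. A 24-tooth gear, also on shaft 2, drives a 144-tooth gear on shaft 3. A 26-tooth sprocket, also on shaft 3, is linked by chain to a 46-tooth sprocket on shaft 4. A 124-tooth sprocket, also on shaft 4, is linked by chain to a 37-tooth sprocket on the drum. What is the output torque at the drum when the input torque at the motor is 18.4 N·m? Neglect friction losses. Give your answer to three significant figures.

gear mesh 43/41 = 1.0488 → τ = 18.4·1.0488 = 19.298 N·m
gear mesh 144/24 = 6 → τ = 19.298·6 = 115.79 N·m
chain 46/26 = 1.7692 → τ = 115.79·1.7692 = 204.85 N·m
chain 37/124 = 0.29839 → τ = 204.85·0.29839 = 61.125 N·m

61.1 N·m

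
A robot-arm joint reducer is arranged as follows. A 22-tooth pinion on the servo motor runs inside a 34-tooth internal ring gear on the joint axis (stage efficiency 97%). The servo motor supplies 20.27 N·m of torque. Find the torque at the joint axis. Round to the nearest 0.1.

30.4 N·m

After the internal gear (34/22): 20.27 × 1.5455 × 0.97 = 30.387 N·m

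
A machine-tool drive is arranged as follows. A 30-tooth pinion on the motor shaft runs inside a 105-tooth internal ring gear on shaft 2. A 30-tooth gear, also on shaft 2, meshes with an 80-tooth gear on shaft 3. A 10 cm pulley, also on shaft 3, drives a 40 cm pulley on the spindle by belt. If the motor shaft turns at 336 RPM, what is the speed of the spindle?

the motor shaft → shaft 2 (internal gear, 105/30): 336 ÷ 3.5 = 96 RPM
shaft 2 → shaft 3 (gear mesh, 80/30): 96 ÷ 2.6667 = 36 RPM
shaft 3 → the spindle (belt, 40/10): 36 ÷ 4 = 9 RPM

9 RPM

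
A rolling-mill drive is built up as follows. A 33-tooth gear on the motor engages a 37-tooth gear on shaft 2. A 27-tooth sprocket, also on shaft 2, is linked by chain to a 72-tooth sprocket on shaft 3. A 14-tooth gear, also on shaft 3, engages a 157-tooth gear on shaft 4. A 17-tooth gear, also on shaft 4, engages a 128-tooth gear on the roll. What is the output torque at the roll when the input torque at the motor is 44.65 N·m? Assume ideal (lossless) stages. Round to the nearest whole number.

gear mesh 37/33 = 1.1212 → τ = 44.65·1.1212 = 50.062 N·m
chain 72/27 = 2.6667 → τ = 50.062·2.6667 = 133.5 N·m
gear mesh 157/14 = 11.214 → τ = 133.5·11.214 = 1497.1 N·m
gear mesh 128/17 = 7.5294 → τ = 1497.1·7.5294 = 11272 N·m

11272 N·m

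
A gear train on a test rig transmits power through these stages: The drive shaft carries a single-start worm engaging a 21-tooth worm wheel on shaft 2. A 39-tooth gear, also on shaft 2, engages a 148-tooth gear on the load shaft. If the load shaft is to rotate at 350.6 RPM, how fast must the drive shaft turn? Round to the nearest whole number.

27940 RPM

Overall ratio R = 21 × 3.7949 = 79.692.
Required input speed = output speed × R = 350.6 × 79.692 = 27940 RPM.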